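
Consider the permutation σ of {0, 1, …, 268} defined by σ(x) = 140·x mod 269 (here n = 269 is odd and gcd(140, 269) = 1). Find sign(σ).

Orbit of 81 under x↦140x: [81, 42, 231, 60, 61, 201, 164]… (length divides ord_269(140)).
Decompose π into cycles: lengths [268, 1] (2 cycles, including the fixed point 0).
n − c = 269 − 2 = 267; sign = (−1)^267 = -1.

-1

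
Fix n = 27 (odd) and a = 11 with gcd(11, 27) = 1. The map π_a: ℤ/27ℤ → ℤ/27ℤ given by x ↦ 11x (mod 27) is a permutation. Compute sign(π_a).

-1

Start at x=16: 16 → 14 → 19 → 20 → 4 → 17 → 25 → … (one orbit).
The orbit structure of x ↦ 11x mod 27: 4 orbits of sizes [18, 6, 2, 1].
With 4 cycles on 27 points, sign = (−1)^{27−4} = -1.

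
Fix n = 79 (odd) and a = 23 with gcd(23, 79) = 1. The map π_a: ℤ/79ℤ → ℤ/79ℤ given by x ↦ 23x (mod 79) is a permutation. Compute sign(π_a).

Start at x=55: 55 → 1 → 23 → 55 (one orbit).
π_23 has 27 disjoint cycles with lengths [3, 3, 3, 3, 3, 3, 3, 3, 3, 3, 3, 3, 3, 3, 3, 3, 3, 3, 3, 3, 3, 3, 3, 3, 3, 3, 1] on {0,…,78}.
n − c = 79 − 27 = 52; sign = (−1)^52 = +1.

+1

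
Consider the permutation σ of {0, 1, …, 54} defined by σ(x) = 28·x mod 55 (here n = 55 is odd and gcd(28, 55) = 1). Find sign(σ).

Trace 17: π^k(17) = [17, 36, 18, 9, 32, 16, 8] for k=0..6.
Decompose π into cycles: lengths [20, 20, 10, 4, 1] (5 cycles, including the fixed point 0).
5 cycles on 55: each ℓ→(−1)^(ℓ−1), product (−1)^50 = +1.
The Jacobi symbol (28|55) = +1 (Zolotarev) agrees.

+1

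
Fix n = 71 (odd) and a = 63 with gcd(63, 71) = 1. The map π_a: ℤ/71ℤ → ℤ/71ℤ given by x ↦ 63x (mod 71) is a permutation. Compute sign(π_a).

-1

Orbit of 5 under x↦63x: [5, 31, 36, 67, 32, 28, 60]… (length divides ord_71(63)).
The orbit structure of x ↦ 63x mod 71: 2 orbits of sizes [70, 1].
n − c = 71 − 2 = 69; sign = (−1)^69 = -1.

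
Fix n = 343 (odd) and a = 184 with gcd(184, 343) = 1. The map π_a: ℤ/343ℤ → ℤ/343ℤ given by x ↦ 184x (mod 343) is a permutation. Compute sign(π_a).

Start at x=170: 170 → 67 → 323 → 93 → 305 → 211 → 65 → … (one orbit).
7 cycles of lengths [147, 147, 21, 21, 3, 3, 1].
7 cycles on 343: each ℓ→(−1)^(ℓ−1), product (−1)^336 = +1.

+1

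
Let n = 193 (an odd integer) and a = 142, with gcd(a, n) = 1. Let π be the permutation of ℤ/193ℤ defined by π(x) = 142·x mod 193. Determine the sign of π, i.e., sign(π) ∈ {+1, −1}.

Trace 90: π^k(90) = [90, 42, 174, 4, 182, 175, 146] for k=0..6.
Cycle type of π: 192 + 1; total 2 cycles.
2 cycles on 193: each ℓ→(−1)^(ℓ−1), product (−1)^191 = -1.
Check: (142/193) = -1 by Zolotarev.

-1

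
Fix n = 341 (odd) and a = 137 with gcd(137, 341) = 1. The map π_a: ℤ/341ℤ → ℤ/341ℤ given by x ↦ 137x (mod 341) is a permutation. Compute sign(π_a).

-1

Start at x=56: 56 → 170 → 102 → 334 → 64 → 243 → 214 → … (one orbit).
Decompose π into cycles: lengths [30, 30, 30, 30, 30, 30, 30, 30, 30, 30, 30, 5, 5, 1] (14 cycles, including the fixed point 0).
n − c = 341 − 14 = 327; sign = (−1)^327 = -1.
Via Zolotarev, sign(π_{137}) = (137|341) = -1.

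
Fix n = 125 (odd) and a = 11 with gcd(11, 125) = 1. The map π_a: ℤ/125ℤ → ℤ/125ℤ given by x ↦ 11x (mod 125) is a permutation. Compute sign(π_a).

Trace 46: π^k(46) = [46, 6, 66, 101, 111, 96, 56] for k=0..6.
Cycle lengths of π_11 on ℤ/125ℤ: [25, 25, 25, 25, 5, 5, 5, 5, 1, 1, 1, 1, 1]; 13 cycles in total.
13 cycles on 125: each ℓ→(−1)^(ℓ−1), product (−1)^112 = +1.

+1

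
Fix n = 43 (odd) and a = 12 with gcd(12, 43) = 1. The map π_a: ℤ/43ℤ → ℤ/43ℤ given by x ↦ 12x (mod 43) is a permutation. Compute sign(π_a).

-1

Start at x=9: 9 → 22 → 6 → 29 → 4 → 5 → 17 → … (one orbit).
Cycle type of π: 42 + 1; total 2 cycles.
43 − 2 = 41 transpositions; sign(π) = (−1)^41 = -1.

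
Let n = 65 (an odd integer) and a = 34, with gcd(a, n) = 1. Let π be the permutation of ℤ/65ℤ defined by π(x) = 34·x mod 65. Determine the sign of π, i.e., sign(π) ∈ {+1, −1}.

-1

Trace 51: π^k(51) = [51, 44, 1, 34] for k=0..3.
The orbit structure of x ↦ 34x mod 65: 18 orbits of sizes [4, 4, 4, 4, 4, 4, 4, 4, 4, 4, 4, 4, 4, 4, 4, 2, 2, 1].
Σ(ℓ_i−1) = 65−18 = 47; sign = (−1)^47 = -1.
Via Zolotarev, sign(π_{34}) = (34|65) = -1.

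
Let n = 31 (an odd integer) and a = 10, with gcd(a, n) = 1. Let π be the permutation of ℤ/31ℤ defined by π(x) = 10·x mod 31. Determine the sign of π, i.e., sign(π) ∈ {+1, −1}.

+1

Orbit of 5 under x↦10x: [5, 19, 4, 9, 28, 1, 10]… (length divides ord_31(10)).
π_10 has 3 disjoint cycles with lengths [15, 15, 1] on {0,…,30}.
With 3 cycles on 31 points, sign = (−1)^{31−3} = +1.
The Jacobi symbol (10|31) = +1 (Zolotarev) agrees.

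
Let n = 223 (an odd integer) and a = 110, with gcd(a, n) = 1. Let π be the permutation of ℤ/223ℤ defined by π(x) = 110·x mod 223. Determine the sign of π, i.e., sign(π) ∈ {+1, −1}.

+1

Trace 211: π^k(211) = [211, 18, 196, 152, 218, 119, 156] for k=0..6.
Decompose π into cycles: lengths [111, 111, 1] (3 cycles, including the fixed point 0).
n − c = 223 − 3 = 220; sign = (−1)^220 = +1.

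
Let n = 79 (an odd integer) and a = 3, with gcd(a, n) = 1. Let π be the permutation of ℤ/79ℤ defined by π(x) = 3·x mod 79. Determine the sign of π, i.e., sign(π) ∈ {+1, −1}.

-1

Start at x=10: 10 → 30 → 11 → 33 → 20 → 60 → 22 → … (one orbit).
Cycle lengths of π_3 on ℤ/79ℤ: [78, 1]; 2 cycles in total.
n − c = 79 − 2 = 77; sign = (−1)^77 = -1.
Via Zolotarev, sign(π_{3}) = (3|79) = -1.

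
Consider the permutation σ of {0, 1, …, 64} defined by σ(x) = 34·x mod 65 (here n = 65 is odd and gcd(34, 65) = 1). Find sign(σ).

Start at x=1: 1 → 34 → 51 → 44 → 1 (one orbit).
π_34 has 18 disjoint cycles with lengths [4, 4, 4, 4, 4, 4, 4, 4, 4, 4, 4, 4, 4, 4, 4, 2, 2, 1] on {0,…,64}.
Σ(ℓ_i−1) = 65−18 = 47; sign = (−1)^47 = -1.

-1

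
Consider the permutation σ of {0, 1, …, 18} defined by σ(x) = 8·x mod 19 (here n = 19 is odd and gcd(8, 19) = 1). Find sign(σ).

-1

Start at x=7: 7 → 18 → 11 → 12 → 1 → 8 → 7 (one orbit).
The orbit structure of x ↦ 8x mod 19: 4 orbits of sizes [6, 6, 6, 1].
Σ(ℓ_i−1) = 19−4 = 15; sign = (−1)^15 = -1.
The Jacobi symbol (8|19) = -1 (Zolotarev) agrees.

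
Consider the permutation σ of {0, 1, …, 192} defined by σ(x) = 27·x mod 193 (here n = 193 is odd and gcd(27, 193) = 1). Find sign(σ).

Start at x=143: 143 → 1 → 27 → 150 → 190 → 112 → 129 → … (one orbit).
Cycle lengths of π_27 on ℤ/193ℤ: [16, 16, 16, 16, 16, 16, 16, 16, 16, 16, 16, 16, 1]; 13 cycles in total.
13 cycles on 193: each ℓ→(−1)^(ℓ−1), product (−1)^180 = +1.
(27|193)_J = +1 (Zolotarev's lemma cross-check).

+1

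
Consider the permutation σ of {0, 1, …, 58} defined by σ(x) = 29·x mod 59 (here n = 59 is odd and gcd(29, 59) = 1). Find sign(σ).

+1

Orbit of 1 under x↦29x: [1, 29, 15, 22, 48, 35, 12]… (length divides ord_59(29)).
3 cycles of lengths [29, 29, 1].
Σ(ℓ_i−1) = 59−3 = 56; sign = (−1)^56 = +1.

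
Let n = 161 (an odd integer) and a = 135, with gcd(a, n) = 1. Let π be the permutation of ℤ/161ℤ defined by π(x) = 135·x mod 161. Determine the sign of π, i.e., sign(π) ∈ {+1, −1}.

-1

Trace 37: π^k(37) = [37, 4, 57, 128, 53, 71, 86] for k=0..6.
Cycle type of π: 66×2 + 22 + 3×2 + 1; total 6 cycles.
With 6 cycles on 161 points, sign = (−1)^{161−6} = -1.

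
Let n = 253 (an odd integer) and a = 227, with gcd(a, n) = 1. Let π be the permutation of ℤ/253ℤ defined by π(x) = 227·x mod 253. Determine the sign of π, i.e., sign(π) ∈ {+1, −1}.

+1

Orbit of 144 under x↦227x: [144, 51, 192, 68, 3, 175, 4]… (length divides ord_253(227)).
5 cycles of lengths [110, 110, 22, 10, 1].
Σ(ℓ_i−1) = 253−5 = 248; sign = (−1)^248 = +1.
(227|253)_J = +1 (Zolotarev's lemma cross-check).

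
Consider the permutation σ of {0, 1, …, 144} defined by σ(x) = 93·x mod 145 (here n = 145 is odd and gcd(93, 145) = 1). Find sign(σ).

-1

Start at x=57: 57 → 81 → 138 → 74 → 67 → 141 → 63 → … (one orbit).
Cycle lengths of π_93 on ℤ/145ℤ: [28, 28, 28, 28, 14, 14, 4, 1]; 8 cycles in total.
145 − 8 = 137 transpositions; sign(π) = (−1)^137 = -1.
Zolotarev: (93|145) = -1, matching the cycle-count sign.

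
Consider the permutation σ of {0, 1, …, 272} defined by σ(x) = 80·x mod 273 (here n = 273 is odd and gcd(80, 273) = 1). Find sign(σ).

-1

Orbit of 172 under x↦80x: [172, 110, 64, 206, 100, 83, 88]… (length divides ord_273(80)).
Cycle lengths of π_80 on ℤ/273ℤ: [12, 12, 12, 12, 12, 12, 12, 12, 12, 12, 12, 12, 12, 12, 12, 12, 12, 12, 12, 12, 12, 6, 6, 6, 2, 1]; 26 cycles in total.
n − c = 273 − 26 = 247; sign = (−1)^247 = -1.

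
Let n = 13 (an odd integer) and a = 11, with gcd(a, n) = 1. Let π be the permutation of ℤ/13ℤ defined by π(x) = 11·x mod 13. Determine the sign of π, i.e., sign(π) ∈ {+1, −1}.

-1

Trace 2: π^k(2) = [2, 9, 8, 10, 6, 1, 11] for k=0..6.
2 cycles of lengths [12, 1].
2 cycles on 13: each ℓ→(−1)^(ℓ−1), product (−1)^11 = -1.
(11|13)_J = -1 (Zolotarev's lemma cross-check).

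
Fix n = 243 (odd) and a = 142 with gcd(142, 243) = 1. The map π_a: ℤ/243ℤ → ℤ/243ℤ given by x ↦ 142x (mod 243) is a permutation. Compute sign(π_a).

Orbit of 169 under x↦142x: [169, 184, 127, 52, 94, 226, 16]… (length divides ord_243(142)).
Cycle type of π: 81×2 + 27×2 + 9×2 + 3×2 + 1×3; total 11 cycles.
11 cycles on 243: each ℓ→(−1)^(ℓ−1), product (−1)^232 = +1.
The Jacobi symbol (142|243) = +1 (Zolotarev) agrees.

+1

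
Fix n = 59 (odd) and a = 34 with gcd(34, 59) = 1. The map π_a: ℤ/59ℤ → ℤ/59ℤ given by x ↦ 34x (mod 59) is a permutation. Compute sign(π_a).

-1

Trace 22: π^k(22) = [22, 40, 3, 43, 46, 30, 17] for k=0..6.
2 cycles of lengths [58, 1].
Σ(ℓ_i−1) = 59−2 = 57; sign = (−1)^57 = -1.
The Jacobi symbol (34|59) = -1 (Zolotarev) agrees.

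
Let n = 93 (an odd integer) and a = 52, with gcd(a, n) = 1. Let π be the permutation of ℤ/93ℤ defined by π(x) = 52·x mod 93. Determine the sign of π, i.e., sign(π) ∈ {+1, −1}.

-1

Orbit of 46 under x↦52x: [46, 67, 43, 4, 22, 28, 61]… (length divides ord_93(52)).
Decompose π into cycles: lengths [30, 30, 30, 1, 1, 1] (6 cycles, including the fixed point 0).
sign(π) = (−1)^{n − #cycles} = (−1)^{93−6} = (−1)^87 = -1.
Check: (52/93) = -1 by Zolotarev.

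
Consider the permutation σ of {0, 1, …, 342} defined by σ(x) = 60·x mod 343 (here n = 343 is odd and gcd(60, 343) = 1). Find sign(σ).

+1

Start at x=9: 9 → 197 → 158 → 219 → 106 → 186 → 184 → … (one orbit).
7 cycles of lengths [147, 147, 21, 21, 3, 3, 1].
7 cycles on 343: each ℓ→(−1)^(ℓ−1), product (−1)^336 = +1.
The Jacobi symbol (60|343) = +1 (Zolotarev) agrees.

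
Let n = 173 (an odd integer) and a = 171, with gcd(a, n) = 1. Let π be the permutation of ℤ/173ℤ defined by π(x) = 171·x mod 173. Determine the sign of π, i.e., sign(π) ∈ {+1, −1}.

-1

Trace 129: π^k(129) = [129, 88, 170, 6, 161, 24, 125] for k=0..6.
Cycle lengths of π_171 on ℤ/173ℤ: [172, 1]; 2 cycles in total.
With 2 cycles on 173 points, sign = (−1)^{173−2} = -1.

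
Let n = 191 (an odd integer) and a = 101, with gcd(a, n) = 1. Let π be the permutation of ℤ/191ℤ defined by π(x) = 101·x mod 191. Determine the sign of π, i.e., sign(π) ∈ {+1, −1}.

-1

Orbit of 151 under x↦101x: [151, 162, 127, 30, 165, 48, 73]… (length divides ord_191(101)).
Cycle type of π: 190 + 1; total 2 cycles.
191 − 2 = 189 transpositions; sign(π) = (−1)^189 = -1.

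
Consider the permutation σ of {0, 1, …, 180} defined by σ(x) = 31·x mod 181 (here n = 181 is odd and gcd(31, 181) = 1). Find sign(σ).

-1

Trace 135: π^k(135) = [135, 22, 139, 146, 1, 31, 56] for k=0..6.
The orbit structure of x ↦ 31x mod 181: 10 orbits of sizes [20, 20, 20, 20, 20, 20, 20, 20, 20, 1].
Σ(ℓ_i−1) = 181−10 = 171; sign = (−1)^171 = -1.
(31|181)_J = -1 (Zolotarev's lemma cross-check).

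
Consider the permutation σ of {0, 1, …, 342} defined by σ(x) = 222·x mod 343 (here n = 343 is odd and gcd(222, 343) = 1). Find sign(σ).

Start at x=59: 59 → 64 → 145 → 291 → 118 → 128 → 290 → … (one orbit).
Cycle lengths of π_222 on ℤ/343ℤ: [294, 42, 6, 1]; 4 cycles in total.
343 − 4 = 339 transpositions; sign(π) = (−1)^339 = -1.

-1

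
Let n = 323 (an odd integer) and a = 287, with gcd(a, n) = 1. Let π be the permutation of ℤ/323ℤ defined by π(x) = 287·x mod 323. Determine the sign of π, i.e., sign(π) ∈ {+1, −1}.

Trace 240: π^k(240) = [240, 81, 314, 1, 287, 4, 179] for k=0..6.
Cycle type of π: 72×4 + 18 + 8×2 + 1; total 8 cycles.
323 − 8 = 315 transpositions; sign(π) = (−1)^315 = -1.

-1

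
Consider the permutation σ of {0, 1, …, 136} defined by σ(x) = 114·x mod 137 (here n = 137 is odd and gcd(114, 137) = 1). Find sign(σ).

-1

Trace 67: π^k(67) = [67, 103, 97, 98, 75, 56, 82] for k=0..6.
Cycle type of π: 136 + 1; total 2 cycles.
With 2 cycles on 137 points, sign = (−1)^{137−2} = -1.
The Jacobi symbol (114|137) = -1 (Zolotarev) agrees.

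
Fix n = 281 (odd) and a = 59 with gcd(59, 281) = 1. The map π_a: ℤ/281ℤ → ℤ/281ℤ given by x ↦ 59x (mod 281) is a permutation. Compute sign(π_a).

Trace 1: π^k(1) = [1, 59, 109, 249, 79, 165, 181] for k=0..6.
Cycle type of π: 7×40 + 1; total 41 cycles.
sign(π) = (−1)^{n − #cycles} = (−1)^{281−41} = (−1)^240 = +1.

+1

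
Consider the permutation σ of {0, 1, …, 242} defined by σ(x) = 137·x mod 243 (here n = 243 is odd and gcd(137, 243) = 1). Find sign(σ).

Trace 112: π^k(112) = [112, 35, 178, 86, 118, 128, 40] for k=0..6.
π_137 has 6 disjoint cycles with lengths [162, 54, 18, 6, 2, 1] on {0,…,242}.
n − c = 243 − 6 = 237; sign = (−1)^237 = -1.
The Jacobi symbol (137|243) = -1 (Zolotarev) agrees.

-1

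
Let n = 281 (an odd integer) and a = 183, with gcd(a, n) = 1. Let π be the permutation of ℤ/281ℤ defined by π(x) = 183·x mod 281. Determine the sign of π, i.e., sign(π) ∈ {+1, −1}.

+1

Orbit of 85 under x↦183x: [85, 100, 35, 223, 64, 191, 109]… (length divides ord_281(183)).
Cycle lengths of π_183 on ℤ/281ℤ: [70, 70, 70, 70, 1]; 5 cycles in total.
Σ(ℓ_i−1) = 281−5 = 276; sign = (−1)^276 = +1.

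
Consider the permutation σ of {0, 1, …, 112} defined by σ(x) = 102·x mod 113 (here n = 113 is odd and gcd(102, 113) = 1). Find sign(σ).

+1

Trace 1: π^k(1) = [1, 102, 8, 25, 64, 87, 60] for k=0..6.
3 cycles of lengths [56, 56, 1].
n − c = 113 − 3 = 110; sign = (−1)^110 = +1.
(102|113)_J = +1 (Zolotarev's lemma cross-check).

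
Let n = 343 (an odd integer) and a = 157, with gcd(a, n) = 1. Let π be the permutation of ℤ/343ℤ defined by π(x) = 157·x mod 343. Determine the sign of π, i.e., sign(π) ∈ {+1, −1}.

Orbit of 68 under x↦157x: [68, 43, 234, 37, 321, 319, 5]… (length divides ord_343(157)).
Decompose π into cycles: lengths [294, 42, 6, 1] (4 cycles, including the fixed point 0).
With 4 cycles on 343 points, sign = (−1)^{343−4} = -1.
Zolotarev: (157|343) = -1, matching the cycle-count sign.

-1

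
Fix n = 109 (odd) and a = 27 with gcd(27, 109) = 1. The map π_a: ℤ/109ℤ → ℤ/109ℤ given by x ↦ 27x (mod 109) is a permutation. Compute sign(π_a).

Trace 45: π^k(45) = [45, 16, 105, 1, 27, 75, 63] for k=0..6.
π_27 has 13 disjoint cycles with lengths [9, 9, 9, 9, 9, 9, 9, 9, 9, 9, 9, 9, 1] on {0,…,108}.
Σ(ℓ_i−1) = 109−13 = 96; sign = (−1)^96 = +1.
Check: (27/109) = +1 by Zolotarev.

+1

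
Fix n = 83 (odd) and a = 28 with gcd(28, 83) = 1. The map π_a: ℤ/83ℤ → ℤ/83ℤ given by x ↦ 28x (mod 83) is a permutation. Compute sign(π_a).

+1

Start at x=63: 63 → 21 → 7 → 30 → 10 → 31 → 38 → … (one orbit).
Decompose π into cycles: lengths [41, 41, 1] (3 cycles, including the fixed point 0).
83 − 3 = 80 transpositions; sign(π) = (−1)^80 = +1.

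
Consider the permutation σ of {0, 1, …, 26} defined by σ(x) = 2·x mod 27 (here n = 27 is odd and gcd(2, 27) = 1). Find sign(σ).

Orbit of 17 under x↦2x: [17, 7, 14, 1, 2, 4, 8]… (length divides ord_27(2)).
Cycle type of π: 18 + 6 + 2 + 1; total 4 cycles.
4 cycles on 27: each ℓ→(−1)^(ℓ−1), product (−1)^23 = -1.
Via Zolotarev, sign(π_{2}) = (2|27) = -1.

-1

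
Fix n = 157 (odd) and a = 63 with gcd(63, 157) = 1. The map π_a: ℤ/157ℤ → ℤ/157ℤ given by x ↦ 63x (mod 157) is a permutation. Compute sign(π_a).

-1

Start at x=130: 130 → 26 → 68 → 45 → 9 → 96 → 82 → … (one orbit).
The orbit structure of x ↦ 63x mod 157: 2 orbits of sizes [156, 1].
2 cycles on 157: each ℓ→(−1)^(ℓ−1), product (−1)^155 = -1.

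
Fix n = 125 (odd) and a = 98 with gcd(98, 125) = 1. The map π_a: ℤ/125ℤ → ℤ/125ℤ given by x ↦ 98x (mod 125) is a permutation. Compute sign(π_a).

Start at x=24: 24 → 102 → 121 → 108 → 84 → 107 → 111 → … (one orbit).
Decompose π into cycles: lengths [100, 20, 4, 1] (4 cycles, including the fixed point 0).
125 − 4 = 121 transpositions; sign(π) = (−1)^121 = -1.
Zolotarev: (98|125) = -1, matching the cycle-count sign.

-1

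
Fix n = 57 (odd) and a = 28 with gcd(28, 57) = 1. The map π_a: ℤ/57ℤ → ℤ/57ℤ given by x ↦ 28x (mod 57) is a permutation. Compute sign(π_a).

+1

Orbit of 43 under x↦28x: [43, 7, 25, 16, 49, 4, 55]… (length divides ord_57(28)).
Decompose π into cycles: lengths [9, 9, 9, 9, 9, 9, 1, 1, 1] (9 cycles, including the fixed point 0).
sign(π) = (−1)^{n − #cycles} = (−1)^{57−9} = (−1)^48 = +1.
Via Zolotarev, sign(π_{28}) = (28|57) = +1.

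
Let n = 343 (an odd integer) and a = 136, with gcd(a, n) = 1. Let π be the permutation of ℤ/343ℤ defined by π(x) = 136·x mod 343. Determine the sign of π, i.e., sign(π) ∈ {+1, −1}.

-1

Trace 58: π^k(58) = [58, 342, 207, 26, 106, 10, 331] for k=0..6.
Decompose π into cycles: lengths [294, 42, 6, 1] (4 cycles, including the fixed point 0).
343 − 4 = 339 transpositions; sign(π) = (−1)^339 = -1.
(136|343)_J = -1 (Zolotarev's lemma cross-check).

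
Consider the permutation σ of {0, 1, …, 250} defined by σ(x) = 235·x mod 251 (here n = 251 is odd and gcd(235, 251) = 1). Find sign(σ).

-1

Start at x=160: 160 → 201 → 47 → 1 → 235 → 5 → 171 → … (one orbit).
Cycle lengths of π_235 on ℤ/251ℤ: [50, 50, 50, 50, 50, 1]; 6 cycles in total.
n − c = 251 − 6 = 245; sign = (−1)^245 = -1.
Check: (235/251) = -1 by Zolotarev.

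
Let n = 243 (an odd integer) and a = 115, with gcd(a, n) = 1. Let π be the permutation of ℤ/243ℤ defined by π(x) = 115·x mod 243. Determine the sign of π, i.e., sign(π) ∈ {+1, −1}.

+1

Trace 202: π^k(202) = [202, 145, 151, 112, 1, 115, 103] for k=0..6.
Cycle type of π: 81×2 + 27×2 + 9×2 + 3×2 + 1×3; total 11 cycles.
n − c = 243 − 11 = 232; sign = (−1)^232 = +1.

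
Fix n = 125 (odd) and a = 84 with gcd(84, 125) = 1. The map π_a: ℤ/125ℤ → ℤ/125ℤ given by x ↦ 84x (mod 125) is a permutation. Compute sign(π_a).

+1

Trace 59: π^k(59) = [59, 81, 54, 36, 24, 16, 94] for k=0..6.
π_84 has 7 disjoint cycles with lengths [50, 50, 10, 10, 2, 2, 1] on {0,…,124}.
7 cycles on 125: each ℓ→(−1)^(ℓ−1), product (−1)^118 = +1.
(84|125)_J = +1 (Zolotarev's lemma cross-check).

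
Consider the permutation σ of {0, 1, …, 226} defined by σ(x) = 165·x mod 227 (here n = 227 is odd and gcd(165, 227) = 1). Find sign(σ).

Orbit of 220 under x↦165x: [220, 207, 105, 73, 14, 40, 17]… (length divides ord_227(165)).
Cycle lengths of π_165 on ℤ/227ℤ: [226, 1]; 2 cycles in total.
With 2 cycles on 227 points, sign = (−1)^{227−2} = -1.

-1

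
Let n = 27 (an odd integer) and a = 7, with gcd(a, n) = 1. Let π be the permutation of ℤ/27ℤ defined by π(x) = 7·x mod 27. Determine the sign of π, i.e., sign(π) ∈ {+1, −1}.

+1

Orbit of 22 under x↦7x: [22, 19, 25, 13, 10, 16, 4]… (length divides ord_27(7)).
Cycle lengths of π_7 on ℤ/27ℤ: [9, 9, 3, 3, 1, 1, 1]; 7 cycles in total.
With 7 cycles on 27 points, sign = (−1)^{27−7} = +1.
Via Zolotarev, sign(π_{7}) = (7|27) = +1.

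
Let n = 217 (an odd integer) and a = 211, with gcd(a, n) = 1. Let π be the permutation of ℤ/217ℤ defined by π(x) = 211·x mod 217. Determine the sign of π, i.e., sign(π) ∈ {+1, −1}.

Orbit of 211 under x↦211x: [211, 36, 1]… (length divides ord_217(211)).
The orbit structure of x ↦ 211x mod 217: 77 orbits of sizes [3, 3, 3, 3, 3, 3, 3, 3, 3, 3, 3, 3, 3, 3, 3, 3, 3, 3, 3, 3, 3, 3, 3, 3, 3, 3, 3, 3, 3, 3, 3, 3, 3, 3, 3, 3, 3, 3, 3, 3, 3, 3, 3, 3, 3, 3, 3, 3, 3, 3, 3, 3, 3, 3, 3, 3, 3, 3, 3, 3, 3, 3, 3, 3, 3, 3, 3, 3, 3, 3, 1, 1, 1, 1, 1, 1, 1].
sign(π) = (−1)^{n − #cycles} = (−1)^{217−77} = (−1)^140 = +1.

+1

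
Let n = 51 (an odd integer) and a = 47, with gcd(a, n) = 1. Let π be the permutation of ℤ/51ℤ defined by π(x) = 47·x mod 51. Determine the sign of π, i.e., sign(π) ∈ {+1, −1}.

-1

Orbit of 47 under x↦47x: [47, 16, 38, 1]… (length divides ord_51(47)).
Cycle type of π: 4×12 + 2 + 1; total 14 cycles.
14 cycles on 51: each ℓ→(−1)^(ℓ−1), product (−1)^37 = -1.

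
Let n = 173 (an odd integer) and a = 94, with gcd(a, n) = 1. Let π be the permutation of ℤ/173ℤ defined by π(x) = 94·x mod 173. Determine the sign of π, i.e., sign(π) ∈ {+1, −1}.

Start at x=163: 163 → 98 → 43 → 63 → 40 → 127 → 1 → … (one orbit).
Cycle lengths of π_94 on ℤ/173ℤ: [172, 1]; 2 cycles in total.
173 − 2 = 171 transpositions; sign(π) = (−1)^171 = -1.
Zolotarev: (94|173) = -1, matching the cycle-count sign.

-1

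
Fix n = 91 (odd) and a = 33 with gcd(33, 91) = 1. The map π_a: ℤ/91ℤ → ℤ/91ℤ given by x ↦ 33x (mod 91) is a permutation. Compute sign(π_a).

+1

Orbit of 34 under x↦33x: [34, 30, 80, 1, 33, 88, 83]… (length divides ord_91(33)).
9 cycles of lengths [12, 12, 12, 12, 12, 12, 12, 6, 1].
sign(π) = (−1)^{n − #cycles} = (−1)^{91−9} = (−1)^82 = +1.
The Jacobi symbol (33|91) = +1 (Zolotarev) agrees.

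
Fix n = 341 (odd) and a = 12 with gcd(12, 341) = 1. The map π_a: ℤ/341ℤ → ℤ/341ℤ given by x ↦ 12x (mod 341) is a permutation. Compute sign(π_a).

-1

Orbit of 210 under x↦12x: [210, 133, 232, 56, 331, 221, 265]… (length divides ord_341(12)).
22 cycles of lengths [30, 30, 30, 30, 30, 30, 30, 30, 30, 30, 30, 1, 1, 1, 1, 1, 1, 1, 1, 1, 1, 1].
n − c = 341 − 22 = 319; sign = (−1)^319 = -1.
The Jacobi symbol (12|341) = -1 (Zolotarev) agrees.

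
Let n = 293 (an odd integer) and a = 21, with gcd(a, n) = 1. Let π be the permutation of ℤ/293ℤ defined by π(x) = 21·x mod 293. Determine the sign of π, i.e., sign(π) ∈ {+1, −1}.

Trace 97: π^k(97) = [97, 279, 292, 272, 145, 115, 71] for k=0..6.
The orbit structure of x ↦ 21x mod 293: 3 orbits of sizes [146, 146, 1].
With 3 cycles on 293 points, sign = (−1)^{293−3} = +1.
The Jacobi symbol (21|293) = +1 (Zolotarev) agrees.

+1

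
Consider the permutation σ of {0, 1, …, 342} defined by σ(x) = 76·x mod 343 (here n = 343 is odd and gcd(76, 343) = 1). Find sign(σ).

Trace 36: π^k(36) = [36, 335, 78, 97, 169, 153, 309] for k=0..6.
The orbit structure of x ↦ 76x mod 343: 10 orbits of sizes [98, 98, 98, 14, 14, 14, 2, 2, 2, 1].
343 − 10 = 333 transpositions; sign(π) = (−1)^333 = -1.
(76|343)_J = -1 (Zolotarev's lemma cross-check).

-1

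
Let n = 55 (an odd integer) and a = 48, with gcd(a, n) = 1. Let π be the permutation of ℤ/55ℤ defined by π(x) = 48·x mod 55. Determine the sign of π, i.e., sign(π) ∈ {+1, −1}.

Trace 36: π^k(36) = [36, 23, 4, 27, 31, 3, 34] for k=0..6.
Cycle type of π: 20×2 + 5×2 + 4 + 1; total 6 cycles.
n − c = 55 − 6 = 49; sign = (−1)^49 = -1.

-1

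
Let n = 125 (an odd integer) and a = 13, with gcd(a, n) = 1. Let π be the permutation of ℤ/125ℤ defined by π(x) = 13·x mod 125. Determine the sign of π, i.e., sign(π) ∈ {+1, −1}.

Trace 21: π^k(21) = [21, 23, 49, 12, 31, 28, 114] for k=0..6.
The orbit structure of x ↦ 13x mod 125: 4 orbits of sizes [100, 20, 4, 1].
n − c = 125 − 4 = 121; sign = (−1)^121 = -1.

-1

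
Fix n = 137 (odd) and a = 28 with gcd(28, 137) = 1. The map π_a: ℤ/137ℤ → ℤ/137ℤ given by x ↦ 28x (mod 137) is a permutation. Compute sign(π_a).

Trace 112: π^k(112) = [112, 122, 128, 22, 68, 123, 19] for k=0..6.
Cycle type of π: 68×2 + 1; total 3 cycles.
137 − 3 = 134 transpositions; sign(π) = (−1)^134 = +1.

+1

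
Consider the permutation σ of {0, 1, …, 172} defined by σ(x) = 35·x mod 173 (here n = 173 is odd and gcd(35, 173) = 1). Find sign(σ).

+1

Orbit of 158 under x↦35x: [158, 167, 136, 89, 1, 35, 14]… (length divides ord_173(35)).
3 cycles of lengths [86, 86, 1].
Σ(ℓ_i−1) = 173−3 = 170; sign = (−1)^170 = +1.
Via Zolotarev, sign(π_{35}) = (35|173) = +1.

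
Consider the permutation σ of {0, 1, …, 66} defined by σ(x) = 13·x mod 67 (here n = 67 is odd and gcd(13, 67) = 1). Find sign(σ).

Start at x=50: 50 → 47 → 8 → 37 → 12 → 22 → 18 → … (one orbit).
Cycle type of π: 66 + 1; total 2 cycles.
Σ(ℓ_i−1) = 67−2 = 65; sign = (−1)^65 = -1.
Zolotarev: (13|67) = -1, matching the cycle-count sign.

-1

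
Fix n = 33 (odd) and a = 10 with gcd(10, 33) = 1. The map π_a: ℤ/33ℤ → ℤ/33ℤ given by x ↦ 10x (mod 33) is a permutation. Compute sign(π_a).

Orbit of 10 under x↦10x: [10, 1]… (length divides ord_33(10)).
Cycle lengths of π_10 on ℤ/33ℤ: [2, 2, 2, 2, 2, 2, 2, 2, 2, 2, 2, 2, 2, 2, 2, 1, 1, 1]; 18 cycles in total.
n − c = 33 − 18 = 15; sign = (−1)^15 = -1.

-1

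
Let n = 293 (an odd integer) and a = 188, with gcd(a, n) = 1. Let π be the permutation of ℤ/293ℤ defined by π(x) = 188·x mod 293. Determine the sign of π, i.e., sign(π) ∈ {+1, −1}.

-1

Trace 79: π^k(79) = [79, 202, 179, 250, 120, 292, 105] for k=0..6.
Cycle type of π: 292 + 1; total 2 cycles.
n − c = 293 − 2 = 291; sign = (−1)^291 = -1.
Zolotarev: (188|293) = -1, matching the cycle-count sign.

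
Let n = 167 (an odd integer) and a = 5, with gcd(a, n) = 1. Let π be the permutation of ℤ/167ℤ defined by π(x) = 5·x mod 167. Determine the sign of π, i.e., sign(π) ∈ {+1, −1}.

Trace 128: π^k(128) = [128, 139, 27, 135, 7, 35, 8] for k=0..6.
The orbit structure of x ↦ 5x mod 167: 2 orbits of sizes [166, 1].
167 − 2 = 165 transpositions; sign(π) = (−1)^165 = -1.
The Jacobi symbol (5|167) = -1 (Zolotarev) agrees.

-1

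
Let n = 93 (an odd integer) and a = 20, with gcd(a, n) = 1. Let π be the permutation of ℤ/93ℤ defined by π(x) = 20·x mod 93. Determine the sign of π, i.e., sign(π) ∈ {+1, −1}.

-1

Start at x=56: 56 → 4 → 80 → 19 → 8 → 67 → 38 → … (one orbit).
π_20 has 6 disjoint cycles with lengths [30, 30, 15, 15, 2, 1] on {0,…,92}.
n − c = 93 − 6 = 87; sign = (−1)^87 = -1.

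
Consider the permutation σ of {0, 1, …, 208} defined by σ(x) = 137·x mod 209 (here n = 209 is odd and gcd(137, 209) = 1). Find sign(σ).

+1

Trace 20: π^k(20) = [20, 23, 16, 102, 180, 207, 144] for k=0..6.
9 cycles of lengths [45, 45, 45, 45, 9, 9, 5, 5, 1].
n − c = 209 − 9 = 200; sign = (−1)^200 = +1.
Check: (137/209) = +1 by Zolotarev.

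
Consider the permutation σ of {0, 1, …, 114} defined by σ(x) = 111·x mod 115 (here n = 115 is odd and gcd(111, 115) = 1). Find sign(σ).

Orbit of 16 under x↦111x: [16, 51, 26, 11, 71, 61, 101]… (length divides ord_115(111)).
π_111 has 10 disjoint cycles with lengths [22, 22, 22, 22, 22, 1, 1, 1, 1, 1] on {0,…,114}.
Σ(ℓ_i−1) = 115−10 = 105; sign = (−1)^105 = -1.

-1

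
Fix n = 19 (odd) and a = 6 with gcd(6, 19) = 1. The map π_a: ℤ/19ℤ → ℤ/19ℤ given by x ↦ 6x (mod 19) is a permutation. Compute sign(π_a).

+1

Trace 17: π^k(17) = [17, 7, 4, 5, 11, 9, 16] for k=0..6.
π_6 has 3 disjoint cycles with lengths [9, 9, 1] on {0,…,18}.
n − c = 19 − 3 = 16; sign = (−1)^16 = +1.
Check: (6/19) = +1 by Zolotarev.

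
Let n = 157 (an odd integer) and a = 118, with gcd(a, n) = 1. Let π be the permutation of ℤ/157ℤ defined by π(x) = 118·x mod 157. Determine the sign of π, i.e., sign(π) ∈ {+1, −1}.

Trace 46: π^k(46) = [46, 90, 101, 143, 75, 58, 93] for k=0..6.
The orbit structure of x ↦ 118x mod 157: 7 orbits of sizes [26, 26, 26, 26, 26, 26, 1].
Σ(ℓ_i−1) = 157−7 = 150; sign = (−1)^150 = +1.
The Jacobi symbol (118|157) = +1 (Zolotarev) agrees.

+1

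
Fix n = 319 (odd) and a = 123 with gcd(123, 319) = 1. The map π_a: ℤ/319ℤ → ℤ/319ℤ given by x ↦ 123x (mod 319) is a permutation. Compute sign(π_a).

Start at x=277: 277 → 257 → 30 → 181 → 252 → 53 → 139 → … (one orbit).
The orbit structure of x ↦ 123x mod 319: 10 orbits of sizes [70, 70, 70, 70, 10, 7, 7, 7, 7, 1].
10 cycles on 319: each ℓ→(−1)^(ℓ−1), product (−1)^309 = -1.
Check: (123/319) = -1 by Zolotarev.

-1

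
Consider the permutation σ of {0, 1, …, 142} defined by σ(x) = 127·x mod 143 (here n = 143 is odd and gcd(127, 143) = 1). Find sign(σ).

-1

Orbit of 3 under x↦127x: [3, 95, 53, 10, 126, 129, 81]… (length divides ord_143(127)).
π_127 has 8 disjoint cycles with lengths [30, 30, 30, 30, 10, 6, 6, 1] on {0,…,142}.
n − c = 143 − 8 = 135; sign = (−1)^135 = -1.
Check: (127/143) = -1 by Zolotarev.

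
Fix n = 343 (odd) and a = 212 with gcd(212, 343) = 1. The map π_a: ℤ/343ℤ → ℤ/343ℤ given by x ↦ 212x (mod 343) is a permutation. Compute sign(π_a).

+1

Trace 29: π^k(29) = [29, 317, 319, 57, 79, 284, 183] for k=0..6.
Cycle lengths of π_212 on ℤ/343ℤ: [147, 147, 21, 21, 3, 3, 1]; 7 cycles in total.
7 cycles on 343: each ℓ→(−1)^(ℓ−1), product (−1)^336 = +1.
(212|343)_J = +1 (Zolotarev's lemma cross-check).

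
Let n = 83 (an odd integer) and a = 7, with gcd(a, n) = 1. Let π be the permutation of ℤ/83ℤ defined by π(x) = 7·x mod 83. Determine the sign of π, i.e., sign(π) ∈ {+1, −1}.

+1

Start at x=78: 78 → 48 → 4 → 28 → 30 → 44 → 59 → … (one orbit).
Decompose π into cycles: lengths [41, 41, 1] (3 cycles, including the fixed point 0).
With 3 cycles on 83 points, sign = (−1)^{83−3} = +1.
Check: (7/83) = +1 by Zolotarev.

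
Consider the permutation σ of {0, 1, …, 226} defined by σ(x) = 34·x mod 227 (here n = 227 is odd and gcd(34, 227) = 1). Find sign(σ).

+1

Trace 177: π^k(177) = [177, 116, 85, 166, 196, 81, 30] for k=0..6.
π_34 has 3 disjoint cycles with lengths [113, 113, 1] on {0,…,226}.
sign(π) = (−1)^{n − #cycles} = (−1)^{227−3} = (−1)^224 = +1.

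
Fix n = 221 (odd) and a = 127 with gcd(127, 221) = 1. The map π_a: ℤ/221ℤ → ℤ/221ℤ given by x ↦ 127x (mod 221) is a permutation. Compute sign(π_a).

Orbit of 36 under x↦127x: [36, 152, 77, 55, 134, 1, 127]… (length divides ord_221(127)).
π_127 has 13 disjoint cycles with lengths [24, 24, 24, 24, 24, 24, 24, 24, 8, 8, 6, 6, 1] on {0,…,220}.
With 13 cycles on 221 points, sign = (−1)^{221−13} = +1.

+1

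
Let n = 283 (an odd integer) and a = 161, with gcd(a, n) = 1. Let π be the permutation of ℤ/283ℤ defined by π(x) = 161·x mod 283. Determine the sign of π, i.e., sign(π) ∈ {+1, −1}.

+1

Start at x=111: 111 → 42 → 253 → 264 → 54 → 204 → 16 → … (one orbit).
7 cycles of lengths [47, 47, 47, 47, 47, 47, 1].
7 cycles on 283: each ℓ→(−1)^(ℓ−1), product (−1)^276 = +1.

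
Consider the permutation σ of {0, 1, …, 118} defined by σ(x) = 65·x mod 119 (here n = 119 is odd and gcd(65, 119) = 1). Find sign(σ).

-1

Start at x=50: 50 → 37 → 25 → 78 → 72 → 39 → 36 → … (one orbit).
Cycle lengths of π_65 on ℤ/119ℤ: [48, 48, 16, 3, 3, 1]; 6 cycles in total.
6 cycles on 119: each ℓ→(−1)^(ℓ−1), product (−1)^113 = -1.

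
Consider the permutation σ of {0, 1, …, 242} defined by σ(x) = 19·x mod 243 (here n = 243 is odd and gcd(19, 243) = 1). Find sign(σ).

Orbit of 154 under x↦19x: [154, 10, 190, 208, 64, 1, 19]… (length divides ord_243(19)).
Decompose π into cycles: lengths [27, 27, 27, 27, 27, 27, 9, 9, 9, 9, 9, 9, 3, 3, 3, 3, 3, 3, 1, 1, 1, 1, 1, 1, 1, 1, 1] (27 cycles, including the fixed point 0).
243 − 27 = 216 transpositions; sign(π) = (−1)^216 = +1.

+1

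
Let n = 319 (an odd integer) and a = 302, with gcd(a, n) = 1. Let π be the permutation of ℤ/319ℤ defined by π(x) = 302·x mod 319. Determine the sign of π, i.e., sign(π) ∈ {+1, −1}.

-1

Trace 104: π^k(104) = [104, 146, 70, 86, 133, 291, 157] for k=0..6.
The orbit structure of x ↦ 302x mod 319: 24 orbits of sizes [20, 20, 20, 20, 20, 20, 20, 20, 20, 20, 20, 20, 20, 20, 5, 5, 4, 4, 4, 4, 4, 4, 4, 1].
24 cycles on 319: each ℓ→(−1)^(ℓ−1), product (−1)^295 = -1.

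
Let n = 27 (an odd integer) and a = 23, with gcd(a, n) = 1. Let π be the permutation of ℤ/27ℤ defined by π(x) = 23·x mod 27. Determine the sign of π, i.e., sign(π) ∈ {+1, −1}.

-1

Orbit of 4 under x↦23x: [4, 11, 10, 14, 25, 8, 22]… (length divides ord_27(23)).
4 cycles of lengths [18, 6, 2, 1].
sign(π) = (−1)^{n − #cycles} = (−1)^{27−4} = (−1)^23 = -1.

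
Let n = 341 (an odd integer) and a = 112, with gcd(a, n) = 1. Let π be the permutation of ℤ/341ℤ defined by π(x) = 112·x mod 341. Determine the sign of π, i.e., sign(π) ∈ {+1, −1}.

-1

Trace 56: π^k(56) = [56, 134, 4, 107, 49, 32, 174] for k=0..6.
π_112 has 14 disjoint cycles with lengths [30, 30, 30, 30, 30, 30, 30, 30, 30, 30, 15, 15, 10, 1] on {0,…,340}.
sign(π) = (−1)^{n − #cycles} = (−1)^{341−14} = (−1)^327 = -1.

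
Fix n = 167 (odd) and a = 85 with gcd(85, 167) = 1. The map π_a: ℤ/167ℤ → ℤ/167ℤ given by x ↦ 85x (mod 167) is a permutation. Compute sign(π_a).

Trace 6: π^k(6) = [6, 9, 97, 62, 93, 56, 84] for k=0..6.
Decompose π into cycles: lengths [83, 83, 1] (3 cycles, including the fixed point 0).
3 cycles on 167: each ℓ→(−1)^(ℓ−1), product (−1)^164 = +1.
The Jacobi symbol (85|167) = +1 (Zolotarev) agrees.

+1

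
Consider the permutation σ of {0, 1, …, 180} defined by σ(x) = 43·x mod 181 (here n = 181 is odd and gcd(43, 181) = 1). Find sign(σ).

+1

Orbit of 39 under x↦43x: [39, 48, 73, 62, 132, 65, 80]… (length divides ord_181(43)).
Decompose π into cycles: lengths [9, 9, 9, 9, 9, 9, 9, 9, 9, 9, 9, 9, 9, 9, 9, 9, 9, 9, 9, 9, 1] (21 cycles, including the fixed point 0).
With 21 cycles on 181 points, sign = (−1)^{181−21} = +1.
The Jacobi symbol (43|181) = +1 (Zolotarev) agrees.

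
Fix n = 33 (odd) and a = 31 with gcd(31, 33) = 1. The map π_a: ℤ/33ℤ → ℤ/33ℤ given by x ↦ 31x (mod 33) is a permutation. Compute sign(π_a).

+1

Start at x=31: 31 → 4 → 25 → 16 → 1 → 31 (one orbit).
Cycle lengths of π_31 on ℤ/33ℤ: [5, 5, 5, 5, 5, 5, 1, 1, 1]; 9 cycles in total.
n − c = 33 − 9 = 24; sign = (−1)^24 = +1.
Check: (31/33) = +1 by Zolotarev.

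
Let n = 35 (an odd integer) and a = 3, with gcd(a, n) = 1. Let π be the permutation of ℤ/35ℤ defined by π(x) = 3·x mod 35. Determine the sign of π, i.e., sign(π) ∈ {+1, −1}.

+1

Orbit of 1 under x↦3x: [1, 3, 9, 27, 11, 33, 29]… (length divides ord_35(3)).
5 cycles of lengths [12, 12, 6, 4, 1].
35 − 5 = 30 transpositions; sign(π) = (−1)^30 = +1.
The Jacobi symbol (3|35) = +1 (Zolotarev) agrees.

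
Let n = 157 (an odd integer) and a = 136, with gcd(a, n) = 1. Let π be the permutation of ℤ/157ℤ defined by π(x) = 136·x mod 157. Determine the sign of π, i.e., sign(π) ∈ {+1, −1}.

-1

Orbit of 30 under x↦136x: [30, 155, 42, 60, 153, 84, 120]… (length divides ord_157(136)).
2 cycles of lengths [156, 1].
n − c = 157 − 2 = 155; sign = (−1)^155 = -1.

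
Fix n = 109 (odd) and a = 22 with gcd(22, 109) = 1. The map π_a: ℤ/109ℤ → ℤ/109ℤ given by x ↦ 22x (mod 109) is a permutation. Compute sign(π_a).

Start at x=27: 27 → 49 → 97 → 63 → 78 → 81 → 38 → … (one orbit).
5 cycles of lengths [27, 27, 27, 27, 1].
109 − 5 = 104 transpositions; sign(π) = (−1)^104 = +1.
Zolotarev: (22|109) = +1, matching the cycle-count sign.

+1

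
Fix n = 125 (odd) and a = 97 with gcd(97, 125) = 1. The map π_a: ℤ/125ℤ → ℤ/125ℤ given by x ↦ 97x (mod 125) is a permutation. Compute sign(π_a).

Orbit of 56 under x↦97x: [56, 57, 29, 63, 111, 17, 24]… (length divides ord_125(97)).
π_97 has 4 disjoint cycles with lengths [100, 20, 4, 1] on {0,…,124}.
n − c = 125 − 4 = 121; sign = (−1)^121 = -1.
Check: (97/125) = -1 by Zolotarev.

-1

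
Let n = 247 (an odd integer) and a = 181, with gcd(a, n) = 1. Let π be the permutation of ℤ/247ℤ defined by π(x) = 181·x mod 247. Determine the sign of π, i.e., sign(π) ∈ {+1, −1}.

-1

Trace 116: π^k(116) = [116, 1, 181, 157, 12, 196, 155] for k=0..6.
20 cycles of lengths [18, 18, 18, 18, 18, 18, 18, 18, 18, 18, 18, 18, 18, 2, 2, 2, 2, 2, 2, 1].
sign(π) = (−1)^{n − #cycles} = (−1)^{247−20} = (−1)^227 = -1.
(181|247)_J = -1 (Zolotarev's lemma cross-check).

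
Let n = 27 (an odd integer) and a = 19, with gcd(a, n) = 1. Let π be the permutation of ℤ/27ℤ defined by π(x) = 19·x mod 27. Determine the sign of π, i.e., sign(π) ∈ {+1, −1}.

Orbit of 10 under x↦19x: [10, 1, 19]… (length divides ord_27(19)).
15 cycles of lengths [3, 3, 3, 3, 3, 3, 1, 1, 1, 1, 1, 1, 1, 1, 1].
n − c = 27 − 15 = 12; sign = (−1)^12 = +1.
The Jacobi symbol (19|27) = +1 (Zolotarev) agrees.

+1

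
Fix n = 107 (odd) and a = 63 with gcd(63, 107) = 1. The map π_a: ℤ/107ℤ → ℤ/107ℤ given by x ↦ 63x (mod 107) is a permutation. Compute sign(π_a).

Start at x=15: 15 → 89 → 43 → 34 → 2 → 19 → 20 → … (one orbit).
Cycle type of π: 106 + 1; total 2 cycles.
Σ(ℓ_i−1) = 107−2 = 105; sign = (−1)^105 = -1.
(63|107)_J = -1 (Zolotarev's lemma cross-check).

-1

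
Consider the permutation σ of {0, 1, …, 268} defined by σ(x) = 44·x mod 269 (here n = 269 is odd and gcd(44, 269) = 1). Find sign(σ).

Trace 25: π^k(25) = [25, 24, 249, 196, 16, 166, 41] for k=0..6.
Cycle lengths of π_44 on ℤ/269ℤ: [67, 67, 67, 67, 1]; 5 cycles in total.
5 cycles on 269: each ℓ→(−1)^(ℓ−1), product (−1)^264 = +1.
Check: (44/269) = +1 by Zolotarev.

+1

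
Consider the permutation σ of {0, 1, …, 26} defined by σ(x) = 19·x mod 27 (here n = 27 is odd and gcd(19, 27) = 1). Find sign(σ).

Orbit of 19 under x↦19x: [19, 10, 1]… (length divides ord_27(19)).
π_19 has 15 disjoint cycles with lengths [3, 3, 3, 3, 3, 3, 1, 1, 1, 1, 1, 1, 1, 1, 1] on {0,…,26}.
n − c = 27 − 15 = 12; sign = (−1)^12 = +1.
(19|27)_J = +1 (Zolotarev's lemma cross-check).

+1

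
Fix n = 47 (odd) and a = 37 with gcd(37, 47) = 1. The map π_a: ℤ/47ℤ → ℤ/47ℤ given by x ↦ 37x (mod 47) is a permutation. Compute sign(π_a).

+1

Start at x=36: 36 → 16 → 28 → 2 → 27 → 12 → 21 → … (one orbit).
Cycle type of π: 23×2 + 1; total 3 cycles.
sign(π) = (−1)^{n − #cycles} = (−1)^{47−3} = (−1)^44 = +1.
Zolotarev: (37|47) = +1, matching the cycle-count sign.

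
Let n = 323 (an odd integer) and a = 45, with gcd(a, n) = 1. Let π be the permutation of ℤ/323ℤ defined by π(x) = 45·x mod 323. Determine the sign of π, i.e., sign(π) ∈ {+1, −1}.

Start at x=163: 163 → 229 → 292 → 220 → 210 → 83 → 182 → … (one orbit).
π_45 has 14 disjoint cycles with lengths [48, 48, 48, 48, 48, 48, 16, 3, 3, 3, 3, 3, 3, 1] on {0,…,322}.
sign(π) = (−1)^{n − #cycles} = (−1)^{323−14} = (−1)^309 = -1.
Check: (45/323) = -1 by Zolotarev.

-1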